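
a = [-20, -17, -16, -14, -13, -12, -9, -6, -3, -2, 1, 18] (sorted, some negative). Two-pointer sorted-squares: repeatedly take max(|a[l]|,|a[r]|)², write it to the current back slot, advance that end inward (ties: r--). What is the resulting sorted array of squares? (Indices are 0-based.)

[1, 4, 9, 36, 81, 144, 169, 196, 256, 289, 324, 400]

l=0 r=11: |-20|>|18| out[11]=400, l++
l=1 r=11: |-17|<=|18| out[10]=324, r--
l=1 r=10: |-17|>|1| out[9]=289, l++
l=2 r=10: |-16|>|1| out[8]=256, l++
l=3 r=10: |-14|>|1| out[7]=196, l++
l=4 r=10: |-13|>|1| out[6]=169, l++
l=5 r=10: |-12|>|1| out[5]=144, l++
l=6 r=10: |-9|>|1| out[4]=81, l++
l=7 r=10: |-6|>|1| out[3]=36, l++
l=8 r=10: |-3|>|1| out[2]=9, l++
l=9 r=10: |-2|>|1| out[1]=4, l++
l=10 r=10: |1|<=|1| out[0]=1, r--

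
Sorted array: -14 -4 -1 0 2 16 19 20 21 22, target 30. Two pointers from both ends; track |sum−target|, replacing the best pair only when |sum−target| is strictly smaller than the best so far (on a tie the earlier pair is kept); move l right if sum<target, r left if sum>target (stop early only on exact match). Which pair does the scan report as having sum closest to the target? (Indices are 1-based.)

[1,10] -14+22=8 d=22 * → l++
[2,10] -4+22=18 d=12 * → l++
[3,10] -1+22=21 d=9 * → l++
[4,10] 0+22=22 d=8 * → l++
[5,10] 2+22=24 d=6 * → l++
[6,10] 16+22=38 d=8 → r--
[6,9] 16+21=37 d=7 → r--
[6,8] 16+20=36 d=6 → r--
[6,7] 16+19=35 d=5 * → r--

pair (16, 19) with sum 35 (|Δ|=5)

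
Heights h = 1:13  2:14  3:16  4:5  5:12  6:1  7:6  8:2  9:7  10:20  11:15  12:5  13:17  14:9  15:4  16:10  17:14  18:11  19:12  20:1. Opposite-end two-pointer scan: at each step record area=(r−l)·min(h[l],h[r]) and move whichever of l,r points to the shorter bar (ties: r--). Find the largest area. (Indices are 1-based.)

l=1 r=20: min(13,1)*19=19 best=19 *, r--
l=1 r=19: min(13,12)*18=216 best=216 *, r--
l=1 r=18: min(13,11)*17=187 best=216, r--
l=1 r=17: min(13,14)*16=208 best=216, l++
l=2 r=17: min(14,14)*15=210 best=216, r--
l=2 r=16: min(14,10)*14=140 best=216, r--
l=2 r=15: min(14,4)*13=52 best=216, r--
l=2 r=14: min(14,9)*12=108 best=216, r--
l=2 r=13: min(14,17)*11=154 best=216, l++
l=3 r=13: min(16,17)*10=160 best=216, l++
l=4 r=13: min(5,17)*9=45 best=216, l++
l=5 r=13: min(12,17)*8=96 best=216, l++
l=6 r=13: min(1,17)*7=7 best=216, l++
l=7 r=13: min(6,17)*6=36 best=216, l++
l=8 r=13: min(2,17)*5=10 best=216, l++
l=9 r=13: min(7,17)*4=28 best=216, l++
l=10 r=13: min(20,17)*3=51 best=216, r--
l=10 r=12: min(20,5)*2=10 best=216, r--
l=10 r=11: min(20,15)*1=15 best=216, r--

max area = 216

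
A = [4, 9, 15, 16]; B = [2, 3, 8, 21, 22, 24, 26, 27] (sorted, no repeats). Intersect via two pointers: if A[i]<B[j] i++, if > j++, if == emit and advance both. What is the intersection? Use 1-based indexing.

intersection = []

i=1 j=1: 4>2, j++
i=1 j=2: 4>3, j++
i=1 j=3: 4<8, i++
i=2 j=3: 9>8, j++
i=2 j=4: 9<21, i++
i=3 j=4: 15<21, i++
i=4 j=4: 16<21, i++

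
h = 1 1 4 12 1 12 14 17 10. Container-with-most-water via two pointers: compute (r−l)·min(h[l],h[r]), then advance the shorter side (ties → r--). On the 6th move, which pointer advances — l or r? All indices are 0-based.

l

l=0 r=8: min(1,10)*8=8 best=8 *, l++
l=1 r=8: min(1,10)*7=7 best=8, l++
l=2 r=8: min(4,10)*6=24 best=24 *, l++
l=3 r=8: min(12,10)*5=50 best=50 *, r--
l=3 r=7: min(12,17)*4=48 best=50, l++
l=4 r=7: min(1,17)*3=3 best=50, l++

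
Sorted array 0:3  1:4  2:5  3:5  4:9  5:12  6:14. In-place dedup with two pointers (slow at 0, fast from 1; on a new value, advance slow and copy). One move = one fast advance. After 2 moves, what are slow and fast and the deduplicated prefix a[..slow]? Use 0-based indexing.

slow=0 fast=1: a[fast]=4≠a[slow]=3 write a[1]=4, slow++,fast++
slow=1 fast=2: a[fast]=5≠a[slow]=4 write a[2]=5, slow++,fast++

slow=2, fast=3, prefix=[3, 4, 5]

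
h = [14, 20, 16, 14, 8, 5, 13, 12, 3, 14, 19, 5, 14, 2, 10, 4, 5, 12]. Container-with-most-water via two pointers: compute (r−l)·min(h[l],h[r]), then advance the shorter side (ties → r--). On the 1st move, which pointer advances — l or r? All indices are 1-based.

r

l=1 r=18: min(14,12)*17=204 best=204 *, r--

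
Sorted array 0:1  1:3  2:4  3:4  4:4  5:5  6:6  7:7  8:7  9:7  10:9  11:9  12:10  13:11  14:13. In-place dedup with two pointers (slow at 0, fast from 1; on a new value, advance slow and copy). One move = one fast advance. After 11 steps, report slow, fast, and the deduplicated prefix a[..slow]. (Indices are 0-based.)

(s=0,f=1) a[fast]=3≠a[slow]=1 write a[1]=3 → slow++,fast++
(s=1,f=2) a[fast]=4≠a[slow]=3 write a[2]=4 → slow++,fast++
(s=2,f=3) a[fast]=4=a[slow] dup → fast++
(s=2,f=4) a[fast]=4=a[slow] dup → fast++
(s=2,f=5) a[fast]=5≠a[slow]=4 write a[3]=5 → slow++,fast++
(s=3,f=6) a[fast]=6≠a[slow]=5 write a[4]=6 → slow++,fast++
(s=4,f=7) a[fast]=7≠a[slow]=6 write a[5]=7 → slow++,fast++
(s=5,f=8) a[fast]=7=a[slow] dup → fast++
(s=5,f=9) a[fast]=7=a[slow] dup → fast++
(s=5,f=10) a[fast]=9≠a[slow]=7 write a[6]=9 → slow++,fast++
(s=6,f=11) a[fast]=9=a[slow] dup → fast++

slow=6, fast=12, prefix=[1, 3, 4, 5, 6, 7, 9]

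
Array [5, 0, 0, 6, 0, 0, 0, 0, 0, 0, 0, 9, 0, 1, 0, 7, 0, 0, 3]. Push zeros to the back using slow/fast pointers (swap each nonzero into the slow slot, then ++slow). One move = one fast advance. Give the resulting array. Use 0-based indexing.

slow=0 fast=0: a[fast]=5≠0 swap→a[0]=5, slow++,fast++
slow=1 fast=1: a[fast]=0, fast++
slow=1 fast=2: a[fast]=0, fast++
slow=1 fast=3: a[fast]=6≠0 swap→a[1]=6, slow++,fast++
slow=2 fast=4: a[fast]=0, fast++
slow=2 fast=5: a[fast]=0, fast++
slow=2 fast=6: a[fast]=0, fast++
slow=2 fast=7: a[fast]=0, fast++
slow=2 fast=8: a[fast]=0, fast++
slow=2 fast=9: a[fast]=0, fast++
slow=2 fast=10: a[fast]=0, fast++
slow=2 fast=11: a[fast]=9≠0 swap→a[2]=9, slow++,fast++
slow=3 fast=12: a[fast]=0, fast++
slow=3 fast=13: a[fast]=1≠0 swap→a[3]=1, slow++,fast++
slow=4 fast=14: a[fast]=0, fast++
slow=4 fast=15: a[fast]=7≠0 swap→a[4]=7, slow++,fast++
slow=5 fast=16: a[fast]=0, fast++
slow=5 fast=17: a[fast]=0, fast++
slow=5 fast=18: a[fast]=3≠0 swap→a[5]=3, slow++,fast++

[5, 6, 9, 1, 7, 3, 0, 0, 0, 0, 0, 0, 0, 0, 0, 0, 0, 0, 0]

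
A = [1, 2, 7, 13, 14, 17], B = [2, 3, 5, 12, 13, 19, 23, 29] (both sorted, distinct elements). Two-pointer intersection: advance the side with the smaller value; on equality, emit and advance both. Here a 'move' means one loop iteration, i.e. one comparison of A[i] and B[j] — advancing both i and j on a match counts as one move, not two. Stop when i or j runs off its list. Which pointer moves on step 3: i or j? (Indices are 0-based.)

j

[i=0,j=0] 1<2 → i++
[i=1,j=0] 2==2 emit → i++,j++
[i=2,j=1] 7>3 → j++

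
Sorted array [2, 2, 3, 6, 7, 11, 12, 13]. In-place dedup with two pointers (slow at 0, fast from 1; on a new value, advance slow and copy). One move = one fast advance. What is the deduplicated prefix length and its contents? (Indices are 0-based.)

length 7; prefix = [2, 3, 6, 7, 11, 12, 13]

slow=0 fast=1: a[fast]=2=a[slow] dup, fast++
slow=0 fast=2: a[fast]=3≠a[slow]=2 write a[1]=3, slow++,fast++
slow=1 fast=3: a[fast]=6≠a[slow]=3 write a[2]=6, slow++,fast++
slow=2 fast=4: a[fast]=7≠a[slow]=6 write a[3]=7, slow++,fast++
slow=3 fast=5: a[fast]=11≠a[slow]=7 write a[4]=11, slow++,fast++
slow=4 fast=6: a[fast]=12≠a[slow]=11 write a[5]=12, slow++,fast++
slow=5 fast=7: a[fast]=13≠a[slow]=12 write a[6]=13, slow++,fast++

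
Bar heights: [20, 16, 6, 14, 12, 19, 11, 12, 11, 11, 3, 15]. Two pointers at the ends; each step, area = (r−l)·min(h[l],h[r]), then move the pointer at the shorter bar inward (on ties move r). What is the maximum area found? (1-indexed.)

max area = 165

l=1 r=12: min(20,15)*11=165 best=165 *, r--
l=1 r=11: min(20,3)*10=30 best=165, r--
l=1 r=10: min(20,11)*9=99 best=165, r--
l=1 r=9: min(20,11)*8=88 best=165, r--
l=1 r=8: min(20,12)*7=84 best=165, r--
l=1 r=7: min(20,11)*6=66 best=165, r--
l=1 r=6: min(20,19)*5=95 best=165, r--
l=1 r=5: min(20,12)*4=48 best=165, r--
l=1 r=4: min(20,14)*3=42 best=165, r--
l=1 r=3: min(20,6)*2=12 best=165, r--
l=1 r=2: min(20,16)*1=16 best=165, r--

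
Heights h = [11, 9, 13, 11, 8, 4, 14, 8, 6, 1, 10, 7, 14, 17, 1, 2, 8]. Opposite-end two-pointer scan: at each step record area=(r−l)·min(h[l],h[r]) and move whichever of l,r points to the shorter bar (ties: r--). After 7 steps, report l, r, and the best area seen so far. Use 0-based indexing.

l=4, r=13, best area=143

[0,16] min(11,8)*16=128 best=128 * → r--
[0,15] min(11,2)*15=30 best=128 → r--
[0,14] min(11,1)*14=14 best=128 → r--
[0,13] min(11,17)*13=143 best=143 * → l++
[1,13] min(9,17)*12=108 best=143 → l++
[2,13] min(13,17)*11=143 best=143 → l++
[3,13] min(11,17)*10=110 best=143 → l++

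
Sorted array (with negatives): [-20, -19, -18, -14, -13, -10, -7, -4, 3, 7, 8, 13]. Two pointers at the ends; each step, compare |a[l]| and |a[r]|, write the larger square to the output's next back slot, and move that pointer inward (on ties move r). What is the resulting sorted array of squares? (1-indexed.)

l=1 r=12: |-20|>|13| out[12]=400, l++
l=2 r=12: |-19|>|13| out[11]=361, l++
l=3 r=12: |-18|>|13| out[10]=324, l++
l=4 r=12: |-14|>|13| out[9]=196, l++
l=5 r=12: |-13|<=|13| out[8]=169, r--
l=5 r=11: |-13|>|8| out[7]=169, l++
l=6 r=11: |-10|>|8| out[6]=100, l++
l=7 r=11: |-7|<=|8| out[5]=64, r--
l=7 r=10: |-7|<=|7| out[4]=49, r--
l=7 r=9: |-7|>|3| out[3]=49, l++
l=8 r=9: |-4|>|3| out[2]=16, l++
l=9 r=9: |3|<=|3| out[1]=9, r--

[9, 16, 49, 49, 64, 100, 169, 169, 196, 324, 361, 400]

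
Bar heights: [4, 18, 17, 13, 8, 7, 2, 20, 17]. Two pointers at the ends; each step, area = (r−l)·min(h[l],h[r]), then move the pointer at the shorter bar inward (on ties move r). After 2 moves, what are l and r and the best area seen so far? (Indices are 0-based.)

l=1, r=7, best area=119

[0,8] min(4,17)*8=32 best=32 * → l++
[1,8] min(18,17)*7=119 best=119 * → r--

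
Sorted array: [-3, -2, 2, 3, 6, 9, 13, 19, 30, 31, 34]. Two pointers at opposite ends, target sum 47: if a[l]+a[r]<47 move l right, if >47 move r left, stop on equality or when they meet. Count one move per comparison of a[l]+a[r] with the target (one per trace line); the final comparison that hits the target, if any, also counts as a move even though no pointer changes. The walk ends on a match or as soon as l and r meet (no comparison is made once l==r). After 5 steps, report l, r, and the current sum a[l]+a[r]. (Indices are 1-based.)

[1,11] -3+34=31 <47 → l++
[2,11] -2+34=32 <47 → l++
[3,11] 2+34=36 <47 → l++
[4,11] 3+34=37 <47 → l++
[5,11] 6+34=40 <47 → l++

l=6, r=11, sum=43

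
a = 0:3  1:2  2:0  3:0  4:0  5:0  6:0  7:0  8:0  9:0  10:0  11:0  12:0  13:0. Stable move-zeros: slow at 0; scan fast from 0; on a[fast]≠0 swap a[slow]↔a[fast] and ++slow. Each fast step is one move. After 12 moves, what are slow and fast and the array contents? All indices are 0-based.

(s=0,f=0) a[fast]=3≠0 swap→a[0]=3 → slow++,fast++
(s=1,f=1) a[fast]=2≠0 swap→a[1]=2 → slow++,fast++
(s=2,f=2) a[fast]=0 → fast++
(s=2,f=3) a[fast]=0 → fast++
(s=2,f=4) a[fast]=0 → fast++
(s=2,f=5) a[fast]=0 → fast++
(s=2,f=6) a[fast]=0 → fast++
(s=2,f=7) a[fast]=0 → fast++
(s=2,f=8) a[fast]=0 → fast++
(s=2,f=9) a[fast]=0 → fast++
(s=2,f=10) a[fast]=0 → fast++
(s=2,f=11) a[fast]=0 → fast++

slow=2, fast=12, a=[3, 2, 0, 0, 0, 0, 0, 0, 0, 0, 0, 0, 0, 0]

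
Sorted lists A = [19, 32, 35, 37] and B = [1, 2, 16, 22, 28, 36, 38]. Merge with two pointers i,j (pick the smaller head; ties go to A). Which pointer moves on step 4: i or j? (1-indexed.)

i

[i=1,j=1] A[i]=19>B[j]=1 take 1 → j++
[i=1,j=2] A[i]=19>B[j]=2 take 2 → j++
[i=1,j=3] A[i]=19>B[j]=16 take 16 → j++
[i=1,j=4] A[i]=19<=B[j]=22 take 19 → i++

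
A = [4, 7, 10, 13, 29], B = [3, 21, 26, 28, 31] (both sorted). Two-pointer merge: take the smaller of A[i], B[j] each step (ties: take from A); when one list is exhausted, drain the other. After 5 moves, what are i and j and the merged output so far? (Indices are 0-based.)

i=4, j=1, merged so far=[3, 4, 7, 10, 13]

[i=0,j=0] A[i]=4>B[j]=3 take 3 → j++
[i=0,j=1] A[i]=4<=B[j]=21 take 4 → i++
[i=1,j=1] A[i]=7<=B[j]=21 take 7 → i++
[i=2,j=1] A[i]=10<=B[j]=21 take 10 → i++
[i=3,j=1] A[i]=13<=B[j]=21 take 13 → i++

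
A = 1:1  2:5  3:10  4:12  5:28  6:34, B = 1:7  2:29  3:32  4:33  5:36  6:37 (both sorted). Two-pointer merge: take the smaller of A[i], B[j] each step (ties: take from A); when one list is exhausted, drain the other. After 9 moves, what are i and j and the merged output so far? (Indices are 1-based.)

i=6, j=5, merged so far=[1, 5, 7, 10, 12, 28, 29, 32, 33]

[i=1,j=1] A[i]=1<=B[j]=7 take 1 → i++
[i=2,j=1] A[i]=5<=B[j]=7 take 5 → i++
[i=3,j=1] A[i]=10>B[j]=7 take 7 → j++
[i=3,j=2] A[i]=10<=B[j]=29 take 10 → i++
[i=4,j=2] A[i]=12<=B[j]=29 take 12 → i++
[i=5,j=2] A[i]=28<=B[j]=29 take 28 → i++
[i=6,j=2] A[i]=34>B[j]=29 take 29 → j++
[i=6,j=3] A[i]=34>B[j]=32 take 32 → j++
[i=6,j=4] A[i]=34>B[j]=33 take 33 → j++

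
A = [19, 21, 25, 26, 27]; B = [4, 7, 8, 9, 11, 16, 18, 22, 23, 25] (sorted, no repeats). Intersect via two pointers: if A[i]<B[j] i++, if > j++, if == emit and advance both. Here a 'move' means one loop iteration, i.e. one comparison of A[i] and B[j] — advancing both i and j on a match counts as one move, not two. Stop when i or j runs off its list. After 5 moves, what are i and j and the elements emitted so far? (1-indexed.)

i=1, j=6, emitted=[]

[i=1,j=1] 19>4 → j++
[i=1,j=2] 19>7 → j++
[i=1,j=3] 19>8 → j++
[i=1,j=4] 19>9 → j++
[i=1,j=5] 19>11 → j++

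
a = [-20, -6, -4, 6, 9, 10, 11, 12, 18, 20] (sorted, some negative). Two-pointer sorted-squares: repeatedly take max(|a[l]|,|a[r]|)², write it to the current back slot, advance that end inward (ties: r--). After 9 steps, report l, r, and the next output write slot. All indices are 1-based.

l=1 r=10: |-20|<=|20| out[10]=400, r--
l=1 r=9: |-20|>|18| out[9]=400, l++
l=2 r=9: |-6|<=|18| out[8]=324, r--
l=2 r=8: |-6|<=|12| out[7]=144, r--
l=2 r=7: |-6|<=|11| out[6]=121, r--
l=2 r=6: |-6|<=|10| out[5]=100, r--
l=2 r=5: |-6|<=|9| out[4]=81, r--
l=2 r=4: |-6|<=|6| out[3]=36, r--
l=2 r=3: |-6|>|-4| out[2]=36, l++

l=3, r=3, next write slot=1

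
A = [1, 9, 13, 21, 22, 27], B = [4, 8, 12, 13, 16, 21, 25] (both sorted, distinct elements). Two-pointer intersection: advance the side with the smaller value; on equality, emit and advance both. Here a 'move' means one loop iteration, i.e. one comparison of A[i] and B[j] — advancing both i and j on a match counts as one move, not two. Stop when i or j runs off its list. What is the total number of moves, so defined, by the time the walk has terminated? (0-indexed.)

i=0 j=0: 1<4, i++
i=1 j=0: 9>4, j++
i=1 j=1: 9>8, j++
i=1 j=2: 9<12, i++
i=2 j=2: 13>12, j++
i=2 j=3: 13==13 emit, i++,j++
i=3 j=4: 21>16, j++
i=3 j=5: 21==21 emit, i++,j++
i=4 j=6: 22<25, i++
i=5 j=6: 27>25, j++

10 moves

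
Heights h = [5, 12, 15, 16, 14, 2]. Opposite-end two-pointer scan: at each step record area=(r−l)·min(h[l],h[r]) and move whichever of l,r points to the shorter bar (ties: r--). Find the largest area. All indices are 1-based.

l=1 r=6: min(5,2)*5=10 best=10 *, r--
l=1 r=5: min(5,14)*4=20 best=20 *, l++
l=2 r=5: min(12,14)*3=36 best=36 *, l++
l=3 r=5: min(15,14)*2=28 best=36, r--
l=3 r=4: min(15,16)*1=15 best=36, l++

max area = 36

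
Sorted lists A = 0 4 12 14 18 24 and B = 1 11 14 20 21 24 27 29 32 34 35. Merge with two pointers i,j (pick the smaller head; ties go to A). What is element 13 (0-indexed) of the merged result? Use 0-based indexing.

merged[13] = 29

[i=0,j=0] A[i]=0<=B[j]=1 take 0 → i++
[i=1,j=0] A[i]=4>B[j]=1 take 1 → j++
[i=1,j=1] A[i]=4<=B[j]=11 take 4 → i++
[i=2,j=1] A[i]=12>B[j]=11 take 11 → j++
[i=2,j=2] A[i]=12<=B[j]=14 take 12 → i++
[i=3,j=2] A[i]=14<=B[j]=14 take 14 → i++
[i=4,j=2] A[i]=18>B[j]=14 take 14 → j++
[i=4,j=3] A[i]=18<=B[j]=20 take 18 → i++
[i=5,j=3] A[i]=24>B[j]=20 take 20 → j++
[i=5,j=4] A[i]=24>B[j]=21 take 21 → j++
[i=5,j=5] A[i]=24<=B[j]=24 take 24 → i++
[i=6,j=5] A done, take B[j]=24 → j++
[i=6,j=6] A done, take B[j]=27 → j++
[i=6,j=7] A done, take B[j]=29 → j++
[i=6,j=8] A done, take B[j]=32 → j++
[i=6,j=9] A done, take B[j]=34 → j++
[i=6,j=10] A done, take B[j]=35 → j++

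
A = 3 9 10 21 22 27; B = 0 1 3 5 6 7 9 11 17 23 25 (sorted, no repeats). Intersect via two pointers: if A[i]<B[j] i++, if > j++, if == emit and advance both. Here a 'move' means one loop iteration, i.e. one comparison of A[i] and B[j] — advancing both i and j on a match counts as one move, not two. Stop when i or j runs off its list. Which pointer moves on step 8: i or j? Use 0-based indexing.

[i=0,j=0] 3>0 → j++
[i=0,j=1] 3>1 → j++
[i=0,j=2] 3==3 emit → i++,j++
[i=1,j=3] 9>5 → j++
[i=1,j=4] 9>6 → j++
[i=1,j=5] 9>7 → j++
[i=1,j=6] 9==9 emit → i++,j++
[i=2,j=7] 10<11 → i++

i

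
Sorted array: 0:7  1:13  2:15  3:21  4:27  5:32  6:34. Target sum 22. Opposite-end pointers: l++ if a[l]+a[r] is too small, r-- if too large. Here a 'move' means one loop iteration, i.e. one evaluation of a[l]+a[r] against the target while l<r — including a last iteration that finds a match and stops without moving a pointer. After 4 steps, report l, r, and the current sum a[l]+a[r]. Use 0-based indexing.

[0,6] 7+34=41 >22 → r--
[0,5] 7+32=39 >22 → r--
[0,4] 7+27=34 >22 → r--
[0,3] 7+21=28 >22 → r--

l=0, r=2, sum=22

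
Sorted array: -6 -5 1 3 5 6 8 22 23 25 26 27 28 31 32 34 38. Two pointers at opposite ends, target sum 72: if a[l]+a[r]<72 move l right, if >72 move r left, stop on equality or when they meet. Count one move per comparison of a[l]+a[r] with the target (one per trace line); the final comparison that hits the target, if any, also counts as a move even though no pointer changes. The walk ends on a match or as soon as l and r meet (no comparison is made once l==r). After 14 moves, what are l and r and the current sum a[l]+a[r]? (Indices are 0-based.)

l=14, r=16, sum=70

l=0 r=16: -6+38=32 <72, l++
l=1 r=16: -5+38=33 <72, l++
l=2 r=16: 1+38=39 <72, l++
l=3 r=16: 3+38=41 <72, l++
l=4 r=16: 5+38=43 <72, l++
l=5 r=16: 6+38=44 <72, l++
l=6 r=16: 8+38=46 <72, l++
l=7 r=16: 22+38=60 <72, l++
l=8 r=16: 23+38=61 <72, l++
l=9 r=16: 25+38=63 <72, l++
l=10 r=16: 26+38=64 <72, l++
l=11 r=16: 27+38=65 <72, l++
l=12 r=16: 28+38=66 <72, l++
l=13 r=16: 31+38=69 <72, l++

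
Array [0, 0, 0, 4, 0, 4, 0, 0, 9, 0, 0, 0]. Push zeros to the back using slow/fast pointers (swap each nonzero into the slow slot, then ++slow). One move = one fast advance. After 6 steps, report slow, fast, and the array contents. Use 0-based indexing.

slow=2, fast=6, a=[4, 4, 0, 0, 0, 0, 0, 0, 9, 0, 0, 0]

slow=0 fast=0: a[fast]=0, fast++
slow=0 fast=1: a[fast]=0, fast++
slow=0 fast=2: a[fast]=0, fast++
slow=0 fast=3: a[fast]=4≠0 swap→a[0]=4, slow++,fast++
slow=1 fast=4: a[fast]=0, fast++
slow=1 fast=5: a[fast]=4≠0 swap→a[1]=4, slow++,fast++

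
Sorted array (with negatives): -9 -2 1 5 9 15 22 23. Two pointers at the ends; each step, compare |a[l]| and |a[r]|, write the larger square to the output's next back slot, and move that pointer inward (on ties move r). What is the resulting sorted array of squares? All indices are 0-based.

l=0 r=7: |-9|<=|23| out[7]=529, r--
l=0 r=6: |-9|<=|22| out[6]=484, r--
l=0 r=5: |-9|<=|15| out[5]=225, r--
l=0 r=4: |-9|<=|9| out[4]=81, r--
l=0 r=3: |-9|>|5| out[3]=81, l++
l=1 r=3: |-2|<=|5| out[2]=25, r--
l=1 r=2: |-2|>|1| out[1]=4, l++
l=2 r=2: |1|<=|1| out[0]=1, r--

[1, 4, 25, 81, 81, 225, 484, 529]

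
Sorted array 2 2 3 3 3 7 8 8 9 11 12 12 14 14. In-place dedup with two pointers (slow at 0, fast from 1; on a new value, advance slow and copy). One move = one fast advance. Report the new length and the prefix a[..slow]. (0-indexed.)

length 8; prefix = [2, 3, 7, 8, 9, 11, 12, 14]

slow=0 fast=1: a[fast]=2=a[slow] dup, fast++
slow=0 fast=2: a[fast]=3≠a[slow]=2 write a[1]=3, slow++,fast++
slow=1 fast=3: a[fast]=3=a[slow] dup, fast++
slow=1 fast=4: a[fast]=3=a[slow] dup, fast++
slow=1 fast=5: a[fast]=7≠a[slow]=3 write a[2]=7, slow++,fast++
slow=2 fast=6: a[fast]=8≠a[slow]=7 write a[3]=8, slow++,fast++
slow=3 fast=7: a[fast]=8=a[slow] dup, fast++
slow=3 fast=8: a[fast]=9≠a[slow]=8 write a[4]=9, slow++,fast++
slow=4 fast=9: a[fast]=11≠a[slow]=9 write a[5]=11, slow++,fast++
slow=5 fast=10: a[fast]=12≠a[slow]=11 write a[6]=12, slow++,fast++
slow=6 fast=11: a[fast]=12=a[slow] dup, fast++
slow=6 fast=12: a[fast]=14≠a[slow]=12 write a[7]=14, slow++,fast++
slow=7 fast=13: a[fast]=14=a[slow] dup, fast++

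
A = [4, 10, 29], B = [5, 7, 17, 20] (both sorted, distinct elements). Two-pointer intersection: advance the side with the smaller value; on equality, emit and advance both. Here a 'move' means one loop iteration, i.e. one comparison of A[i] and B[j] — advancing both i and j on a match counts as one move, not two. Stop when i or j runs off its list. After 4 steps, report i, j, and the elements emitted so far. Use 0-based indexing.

i=2, j=2, emitted=[]

[i=0,j=0] 4<5 → i++
[i=1,j=0] 10>5 → j++
[i=1,j=1] 10>7 → j++
[i=1,j=2] 10<17 → i++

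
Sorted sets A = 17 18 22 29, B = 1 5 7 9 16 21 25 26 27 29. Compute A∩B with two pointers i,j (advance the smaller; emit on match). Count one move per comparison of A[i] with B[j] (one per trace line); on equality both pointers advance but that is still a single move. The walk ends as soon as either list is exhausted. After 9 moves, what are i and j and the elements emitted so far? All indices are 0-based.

[i=0,j=0] 17>1 → j++
[i=0,j=1] 17>5 → j++
[i=0,j=2] 17>7 → j++
[i=0,j=3] 17>9 → j++
[i=0,j=4] 17>16 → j++
[i=0,j=5] 17<21 → i++
[i=1,j=5] 18<21 → i++
[i=2,j=5] 22>21 → j++
[i=2,j=6] 22<25 → i++

i=3, j=6, emitted=[]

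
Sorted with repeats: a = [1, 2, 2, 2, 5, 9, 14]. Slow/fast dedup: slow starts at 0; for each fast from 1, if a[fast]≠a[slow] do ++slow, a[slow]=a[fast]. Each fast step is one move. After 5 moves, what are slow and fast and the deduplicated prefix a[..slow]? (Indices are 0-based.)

slow=3, fast=6, prefix=[1, 2, 5, 9]

(s=0,f=1) a[fast]=2≠a[slow]=1 write a[1]=2 → slow++,fast++
(s=1,f=2) a[fast]=2=a[slow] dup → fast++
(s=1,f=3) a[fast]=2=a[slow] dup → fast++
(s=1,f=4) a[fast]=5≠a[slow]=2 write a[2]=5 → slow++,fast++
(s=2,f=5) a[fast]=9≠a[slow]=5 write a[3]=9 → slow++,fast++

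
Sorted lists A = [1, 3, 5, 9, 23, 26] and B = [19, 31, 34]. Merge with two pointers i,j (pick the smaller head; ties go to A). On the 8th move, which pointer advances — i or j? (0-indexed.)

j

i=0 j=0: A[i]=1<=B[j]=19 take 1, i++
i=1 j=0: A[i]=3<=B[j]=19 take 3, i++
i=2 j=0: A[i]=5<=B[j]=19 take 5, i++
i=3 j=0: A[i]=9<=B[j]=19 take 9, i++
i=4 j=0: A[i]=23>B[j]=19 take 19, j++
i=4 j=1: A[i]=23<=B[j]=31 take 23, i++
i=5 j=1: A[i]=26<=B[j]=31 take 26, i++
i=6 j=1: A done, take B[j]=31, j++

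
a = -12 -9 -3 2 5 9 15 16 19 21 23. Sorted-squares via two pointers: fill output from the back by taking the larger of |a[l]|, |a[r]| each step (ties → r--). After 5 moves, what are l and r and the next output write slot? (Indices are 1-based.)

[1,11] |-12|<=|23| out[11]=529 → r--
[1,10] |-12|<=|21| out[10]=441 → r--
[1,9] |-12|<=|19| out[9]=361 → r--
[1,8] |-12|<=|16| out[8]=256 → r--
[1,7] |-12|<=|15| out[7]=225 → r--

l=1, r=6, next write slot=6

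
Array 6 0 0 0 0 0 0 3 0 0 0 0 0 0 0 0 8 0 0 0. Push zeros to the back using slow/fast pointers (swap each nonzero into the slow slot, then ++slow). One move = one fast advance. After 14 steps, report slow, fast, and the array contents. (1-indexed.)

slow=1 fast=1: a[fast]=6≠0 swap→a[1]=6, slow++,fast++
slow=2 fast=2: a[fast]=0, fast++
slow=2 fast=3: a[fast]=0, fast++
slow=2 fast=4: a[fast]=0, fast++
slow=2 fast=5: a[fast]=0, fast++
slow=2 fast=6: a[fast]=0, fast++
slow=2 fast=7: a[fast]=0, fast++
slow=2 fast=8: a[fast]=3≠0 swap→a[2]=3, slow++,fast++
slow=3 fast=9: a[fast]=0, fast++
slow=3 fast=10: a[fast]=0, fast++
slow=3 fast=11: a[fast]=0, fast++
slow=3 fast=12: a[fast]=0, fast++
slow=3 fast=13: a[fast]=0, fast++
slow=3 fast=14: a[fast]=0, fast++

slow=3, fast=15, a=[6, 3, 0, 0, 0, 0, 0, 0, 0, 0, 0, 0, 0, 0, 0, 0, 8, 0, 0, 0]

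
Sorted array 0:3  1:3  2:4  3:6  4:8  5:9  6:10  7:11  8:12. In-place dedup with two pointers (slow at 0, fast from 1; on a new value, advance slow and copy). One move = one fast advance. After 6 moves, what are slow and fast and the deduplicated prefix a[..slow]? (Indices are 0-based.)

slow=5, fast=7, prefix=[3, 4, 6, 8, 9, 10]

slow=0 fast=1: a[fast]=3=a[slow] dup, fast++
slow=0 fast=2: a[fast]=4≠a[slow]=3 write a[1]=4, slow++,fast++
slow=1 fast=3: a[fast]=6≠a[slow]=4 write a[2]=6, slow++,fast++
slow=2 fast=4: a[fast]=8≠a[slow]=6 write a[3]=8, slow++,fast++
slow=3 fast=5: a[fast]=9≠a[slow]=8 write a[4]=9, slow++,fast++
slow=4 fast=6: a[fast]=10≠a[slow]=9 write a[5]=10, slow++,fast++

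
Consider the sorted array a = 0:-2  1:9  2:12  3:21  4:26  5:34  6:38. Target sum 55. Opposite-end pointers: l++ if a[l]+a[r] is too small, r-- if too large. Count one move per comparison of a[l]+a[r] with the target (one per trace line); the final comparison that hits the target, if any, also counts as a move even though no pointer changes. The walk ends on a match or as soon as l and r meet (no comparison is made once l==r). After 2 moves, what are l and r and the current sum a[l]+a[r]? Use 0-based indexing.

[0,6] -2+38=36 <55 → l++
[1,6] 9+38=47 <55 → l++

l=2, r=6, sum=50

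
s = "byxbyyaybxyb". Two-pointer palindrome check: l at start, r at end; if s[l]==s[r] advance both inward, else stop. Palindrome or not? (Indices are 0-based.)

not a palindrome (mismatch at 5,6)

l=0 r=11: 'b'=='b', l++,r--
l=1 r=10: 'y'=='y', l++,r--
l=2 r=9: 'x'=='x', l++,r--
l=3 r=8: 'b'=='b', l++,r--
l=4 r=7: 'y'=='y', l++,r--
l=5 r=6: 'y'!='a', stop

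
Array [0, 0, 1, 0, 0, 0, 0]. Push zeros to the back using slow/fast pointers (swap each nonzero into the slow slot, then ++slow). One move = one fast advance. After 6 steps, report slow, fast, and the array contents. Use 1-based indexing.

slow=2, fast=7, a=[1, 0, 0, 0, 0, 0, 0]

(s=1,f=1) a[fast]=0 → fast++
(s=1,f=2) a[fast]=0 → fast++
(s=1,f=3) a[fast]=1≠0 swap→a[1]=1 → slow++,fast++
(s=2,f=4) a[fast]=0 → fast++
(s=2,f=5) a[fast]=0 → fast++
(s=2,f=6) a[fast]=0 → fast++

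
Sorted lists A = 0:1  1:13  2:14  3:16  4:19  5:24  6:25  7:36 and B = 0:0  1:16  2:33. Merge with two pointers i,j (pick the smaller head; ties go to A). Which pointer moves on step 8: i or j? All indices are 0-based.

i

[i=0,j=0] A[i]=1>B[j]=0 take 0 → j++
[i=0,j=1] A[i]=1<=B[j]=16 take 1 → i++
[i=1,j=1] A[i]=13<=B[j]=16 take 13 → i++
[i=2,j=1] A[i]=14<=B[j]=16 take 14 → i++
[i=3,j=1] A[i]=16<=B[j]=16 take 16 → i++
[i=4,j=1] A[i]=19>B[j]=16 take 16 → j++
[i=4,j=2] A[i]=19<=B[j]=33 take 19 → i++
[i=5,j=2] A[i]=24<=B[j]=33 take 24 → i++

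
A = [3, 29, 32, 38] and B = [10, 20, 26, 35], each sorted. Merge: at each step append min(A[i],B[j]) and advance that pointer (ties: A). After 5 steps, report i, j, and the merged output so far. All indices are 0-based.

i=0 j=0: A[i]=3<=B[j]=10 take 3, i++
i=1 j=0: A[i]=29>B[j]=10 take 10, j++
i=1 j=1: A[i]=29>B[j]=20 take 20, j++
i=1 j=2: A[i]=29>B[j]=26 take 26, j++
i=1 j=3: A[i]=29<=B[j]=35 take 29, i++

i=2, j=3, merged so far=[3, 10, 20, 26, 29]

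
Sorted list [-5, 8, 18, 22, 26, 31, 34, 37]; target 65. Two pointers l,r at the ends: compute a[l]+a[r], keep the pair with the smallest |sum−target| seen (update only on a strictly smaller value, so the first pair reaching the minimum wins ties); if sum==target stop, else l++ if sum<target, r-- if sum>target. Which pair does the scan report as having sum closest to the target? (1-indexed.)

pair (31, 34) with sum 65 (|Δ|=0)

l=1 r=8: -5+37=32 d=33 *, l++
l=2 r=8: 8+37=45 d=20 *, l++
l=3 r=8: 18+37=55 d=10 *, l++
l=4 r=8: 22+37=59 d=6 *, l++
l=5 r=8: 26+37=63 d=2 *, l++
l=6 r=8: 31+37=68 d=3, r--
l=6 r=7: 31+34=65 d=0 *, stop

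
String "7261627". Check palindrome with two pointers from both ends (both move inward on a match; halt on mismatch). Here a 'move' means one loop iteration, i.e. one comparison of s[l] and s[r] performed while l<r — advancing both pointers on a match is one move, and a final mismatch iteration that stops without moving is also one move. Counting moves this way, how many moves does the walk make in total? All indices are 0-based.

[0,6] '7'=='7' → l++,r--
[1,5] '2'=='2' → l++,r--
[2,4] '6'=='6' → l++,r--

3 moves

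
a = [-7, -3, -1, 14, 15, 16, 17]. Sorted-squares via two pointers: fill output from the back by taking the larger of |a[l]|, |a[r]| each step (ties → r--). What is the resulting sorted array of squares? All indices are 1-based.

[1,7] |-7|<=|17| out[7]=289 → r--
[1,6] |-7|<=|16| out[6]=256 → r--
[1,5] |-7|<=|15| out[5]=225 → r--
[1,4] |-7|<=|14| out[4]=196 → r--
[1,3] |-7|>|-1| out[3]=49 → l++
[2,3] |-3|>|-1| out[2]=9 → l++
[3,3] |-1|<=|-1| out[1]=1 → r--

[1, 9, 49, 196, 225, 256, 289]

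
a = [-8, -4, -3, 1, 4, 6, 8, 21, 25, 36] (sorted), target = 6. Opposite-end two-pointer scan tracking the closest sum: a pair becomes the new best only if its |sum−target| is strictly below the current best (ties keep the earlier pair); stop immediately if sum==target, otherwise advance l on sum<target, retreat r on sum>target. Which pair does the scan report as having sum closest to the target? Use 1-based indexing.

l=1 r=10: -8+36=28 d=22 *, r--
l=1 r=9: -8+25=17 d=11 *, r--
l=1 r=8: -8+21=13 d=7 *, r--
l=1 r=7: -8+8=0 d=6 *, l++
l=2 r=7: -4+8=4 d=2 *, l++
l=3 r=7: -3+8=5 d=1 *, l++
l=4 r=7: 1+8=9 d=3, r--
l=4 r=6: 1+6=7 d=1, r--
l=4 r=5: 1+4=5 d=1, l++

pair (-3, 8) with sum 5 (|Δ|=1)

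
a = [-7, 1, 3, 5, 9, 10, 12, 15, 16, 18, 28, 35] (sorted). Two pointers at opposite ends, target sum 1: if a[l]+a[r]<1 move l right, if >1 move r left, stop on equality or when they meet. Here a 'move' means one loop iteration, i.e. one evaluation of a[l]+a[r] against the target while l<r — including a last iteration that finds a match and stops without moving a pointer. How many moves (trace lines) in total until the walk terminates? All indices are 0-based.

l=0 r=11: -7+35=28 >1, r--
l=0 r=10: -7+28=21 >1, r--
l=0 r=9: -7+18=11 >1, r--
l=0 r=8: -7+16=9 >1, r--
l=0 r=7: -7+15=8 >1, r--
l=0 r=6: -7+12=5 >1, r--
l=0 r=5: -7+10=3 >1, r--
l=0 r=4: -7+9=2 >1, r--
l=0 r=3: -7+5=-2 <1, l++
l=1 r=3: 1+5=6 >1, r--
l=1 r=2: 1+3=4 >1, r--

11 moves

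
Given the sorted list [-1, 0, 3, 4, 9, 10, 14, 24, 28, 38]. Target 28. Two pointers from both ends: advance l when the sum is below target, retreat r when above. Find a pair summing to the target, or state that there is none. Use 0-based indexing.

(0, 28)

[0,9] -1+38=37 >28 → r--
[0,8] -1+28=27 <28 → l++
[1,8] 0+28=28 → found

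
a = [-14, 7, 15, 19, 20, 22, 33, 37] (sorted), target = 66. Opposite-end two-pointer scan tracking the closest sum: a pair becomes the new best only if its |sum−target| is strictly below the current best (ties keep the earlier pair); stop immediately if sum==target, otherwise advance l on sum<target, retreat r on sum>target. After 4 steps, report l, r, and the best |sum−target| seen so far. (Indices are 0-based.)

l=4, r=7, best |Δ|=10

l=0 r=7: -14+37=23 d=43 *, l++
l=1 r=7: 7+37=44 d=22 *, l++
l=2 r=7: 15+37=52 d=14 *, l++
l=3 r=7: 19+37=56 d=10 *, l++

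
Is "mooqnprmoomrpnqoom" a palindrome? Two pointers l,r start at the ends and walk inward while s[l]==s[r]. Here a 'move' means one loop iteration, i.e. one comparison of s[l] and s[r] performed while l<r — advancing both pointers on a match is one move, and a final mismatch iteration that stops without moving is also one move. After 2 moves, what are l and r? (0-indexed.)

l=2, r=15

[0,17] 'm'=='m' → l++,r--
[1,16] 'o'=='o' → l++,r--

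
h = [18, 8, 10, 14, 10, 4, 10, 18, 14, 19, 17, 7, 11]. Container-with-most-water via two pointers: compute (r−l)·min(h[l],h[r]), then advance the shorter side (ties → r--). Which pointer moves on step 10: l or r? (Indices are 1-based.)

[1,13] min(18,11)*12=132 best=132 * → r--
[1,12] min(18,7)*11=77 best=132 → r--
[1,11] min(18,17)*10=170 best=170 * → r--
[1,10] min(18,19)*9=162 best=170 → l++
[2,10] min(8,19)*8=64 best=170 → l++
[3,10] min(10,19)*7=70 best=170 → l++
[4,10] min(14,19)*6=84 best=170 → l++
[5,10] min(10,19)*5=50 best=170 → l++
[6,10] min(4,19)*4=16 best=170 → l++
[7,10] min(10,19)*3=30 best=170 → l++

l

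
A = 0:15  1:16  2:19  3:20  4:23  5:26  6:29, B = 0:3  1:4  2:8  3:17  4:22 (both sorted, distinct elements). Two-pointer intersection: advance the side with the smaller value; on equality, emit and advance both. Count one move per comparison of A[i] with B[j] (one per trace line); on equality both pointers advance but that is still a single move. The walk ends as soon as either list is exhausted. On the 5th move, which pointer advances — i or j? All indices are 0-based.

i=0 j=0: 15>3, j++
i=0 j=1: 15>4, j++
i=0 j=2: 15>8, j++
i=0 j=3: 15<17, i++
i=1 j=3: 16<17, i++

i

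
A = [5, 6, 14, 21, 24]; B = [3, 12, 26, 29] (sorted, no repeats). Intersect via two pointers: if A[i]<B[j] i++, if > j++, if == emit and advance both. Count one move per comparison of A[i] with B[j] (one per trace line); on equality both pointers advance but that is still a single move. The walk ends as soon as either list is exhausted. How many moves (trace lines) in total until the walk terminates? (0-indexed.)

7 moves

i=0 j=0: 5>3, j++
i=0 j=1: 5<12, i++
i=1 j=1: 6<12, i++
i=2 j=1: 14>12, j++
i=2 j=2: 14<26, i++
i=3 j=2: 21<26, i++
i=4 j=2: 24<26, i++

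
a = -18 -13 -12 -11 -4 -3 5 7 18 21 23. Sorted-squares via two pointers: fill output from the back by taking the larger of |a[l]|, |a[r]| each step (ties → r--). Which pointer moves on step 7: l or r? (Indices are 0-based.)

l=0 r=10: |-18|<=|23| out[10]=529, r--
l=0 r=9: |-18|<=|21| out[9]=441, r--
l=0 r=8: |-18|<=|18| out[8]=324, r--
l=0 r=7: |-18|>|7| out[7]=324, l++
l=1 r=7: |-13|>|7| out[6]=169, l++
l=2 r=7: |-12|>|7| out[5]=144, l++
l=3 r=7: |-11|>|7| out[4]=121, l++

l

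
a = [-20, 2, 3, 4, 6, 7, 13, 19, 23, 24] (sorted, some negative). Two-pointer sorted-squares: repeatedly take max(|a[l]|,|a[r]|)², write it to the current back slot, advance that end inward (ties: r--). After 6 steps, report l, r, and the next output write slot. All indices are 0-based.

[0,9] |-20|<=|24| out[9]=576 → r--
[0,8] |-20|<=|23| out[8]=529 → r--
[0,7] |-20|>|19| out[7]=400 → l++
[1,7] |2|<=|19| out[6]=361 → r--
[1,6] |2|<=|13| out[5]=169 → r--
[1,5] |2|<=|7| out[4]=49 → r--

l=1, r=4, next write slot=3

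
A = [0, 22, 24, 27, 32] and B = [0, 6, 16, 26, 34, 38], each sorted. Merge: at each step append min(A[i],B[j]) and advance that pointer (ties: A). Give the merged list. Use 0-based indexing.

[0, 0, 6, 16, 22, 24, 26, 27, 32, 34, 38]

i=0 j=0: A[i]=0<=B[j]=0 take 0, i++
i=1 j=0: A[i]=22>B[j]=0 take 0, j++
i=1 j=1: A[i]=22>B[j]=6 take 6, j++
i=1 j=2: A[i]=22>B[j]=16 take 16, j++
i=1 j=3: A[i]=22<=B[j]=26 take 22, i++
i=2 j=3: A[i]=24<=B[j]=26 take 24, i++
i=3 j=3: A[i]=27>B[j]=26 take 26, j++
i=3 j=4: A[i]=27<=B[j]=34 take 27, i++
i=4 j=4: A[i]=32<=B[j]=34 take 32, i++
i=5 j=4: A done, take B[j]=34, j++
i=5 j=5: A done, take B[j]=38, j++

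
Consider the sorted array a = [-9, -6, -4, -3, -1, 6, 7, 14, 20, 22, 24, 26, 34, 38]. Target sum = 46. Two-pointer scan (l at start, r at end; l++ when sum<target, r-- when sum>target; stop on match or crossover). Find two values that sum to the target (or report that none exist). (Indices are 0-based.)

[0,13] -9+38=29 <46 → l++
[1,13] -6+38=32 <46 → l++
[2,13] -4+38=34 <46 → l++
[3,13] -3+38=35 <46 → l++
[4,13] -1+38=37 <46 → l++
[5,13] 6+38=44 <46 → l++
[6,13] 7+38=45 <46 → l++
[7,13] 14+38=52 >46 → r--
[7,12] 14+34=48 >46 → r--
[7,11] 14+26=40 <46 → l++
[8,11] 20+26=46 → found

(20, 26)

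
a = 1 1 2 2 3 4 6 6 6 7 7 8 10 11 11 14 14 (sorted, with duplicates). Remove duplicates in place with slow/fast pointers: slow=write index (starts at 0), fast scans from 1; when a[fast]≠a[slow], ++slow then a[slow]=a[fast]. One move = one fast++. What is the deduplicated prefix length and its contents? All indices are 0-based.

length 10; prefix = [1, 2, 3, 4, 6, 7, 8, 10, 11, 14]

slow=0 fast=1: a[fast]=1=a[slow] dup, fast++
slow=0 fast=2: a[fast]=2≠a[slow]=1 write a[1]=2, slow++,fast++
slow=1 fast=3: a[fast]=2=a[slow] dup, fast++
slow=1 fast=4: a[fast]=3≠a[slow]=2 write a[2]=3, slow++,fast++
slow=2 fast=5: a[fast]=4≠a[slow]=3 write a[3]=4, slow++,fast++
slow=3 fast=6: a[fast]=6≠a[slow]=4 write a[4]=6, slow++,fast++
slow=4 fast=7: a[fast]=6=a[slow] dup, fast++
slow=4 fast=8: a[fast]=6=a[slow] dup, fast++
slow=4 fast=9: a[fast]=7≠a[slow]=6 write a[5]=7, slow++,fast++
slow=5 fast=10: a[fast]=7=a[slow] dup, fast++
slow=5 fast=11: a[fast]=8≠a[slow]=7 write a[6]=8, slow++,fast++
slow=6 fast=12: a[fast]=10≠a[slow]=8 write a[7]=10, slow++,fast++
slow=7 fast=13: a[fast]=11≠a[slow]=10 write a[8]=11, slow++,fast++
slow=8 fast=14: a[fast]=11=a[slow] dup, fast++
slow=8 fast=15: a[fast]=14≠a[slow]=11 write a[9]=14, slow++,fast++
slow=9 fast=16: a[fast]=14=a[slow] dup, fast++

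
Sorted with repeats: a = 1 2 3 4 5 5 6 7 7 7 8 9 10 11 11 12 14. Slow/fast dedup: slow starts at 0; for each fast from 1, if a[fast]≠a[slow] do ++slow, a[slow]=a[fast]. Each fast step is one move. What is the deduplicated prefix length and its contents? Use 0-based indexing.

slow=0 fast=1: a[fast]=2≠a[slow]=1 write a[1]=2, slow++,fast++
slow=1 fast=2: a[fast]=3≠a[slow]=2 write a[2]=3, slow++,fast++
slow=2 fast=3: a[fast]=4≠a[slow]=3 write a[3]=4, slow++,fast++
slow=3 fast=4: a[fast]=5≠a[slow]=4 write a[4]=5, slow++,fast++
slow=4 fast=5: a[fast]=5=a[slow] dup, fast++
slow=4 fast=6: a[fast]=6≠a[slow]=5 write a[5]=6, slow++,fast++
slow=5 fast=7: a[fast]=7≠a[slow]=6 write a[6]=7, slow++,fast++
slow=6 fast=8: a[fast]=7=a[slow] dup, fast++
slow=6 fast=9: a[fast]=7=a[slow] dup, fast++
slow=6 fast=10: a[fast]=8≠a[slow]=7 write a[7]=8, slow++,fast++
slow=7 fast=11: a[fast]=9≠a[slow]=8 write a[8]=9, slow++,fast++
slow=8 fast=12: a[fast]=10≠a[slow]=9 write a[9]=10, slow++,fast++
slow=9 fast=13: a[fast]=11≠a[slow]=10 write a[10]=11, slow++,fast++
slow=10 fast=14: a[fast]=11=a[slow] dup, fast++
slow=10 fast=15: a[fast]=12≠a[slow]=11 write a[11]=12, slow++,fast++
slow=11 fast=16: a[fast]=14≠a[slow]=12 write a[12]=14, slow++,fast++

length 13; prefix = [1, 2, 3, 4, 5, 6, 7, 8, 9, 10, 11, 12, 14]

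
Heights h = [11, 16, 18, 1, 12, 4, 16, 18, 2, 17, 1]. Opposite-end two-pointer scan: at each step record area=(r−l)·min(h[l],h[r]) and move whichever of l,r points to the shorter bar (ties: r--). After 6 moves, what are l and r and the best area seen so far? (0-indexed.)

l=2, r=6, best area=128

l=0 r=10: min(11,1)*10=10 best=10 *, r--
l=0 r=9: min(11,17)*9=99 best=99 *, l++
l=1 r=9: min(16,17)*8=128 best=128 *, l++
l=2 r=9: min(18,17)*7=119 best=128, r--
l=2 r=8: min(18,2)*6=12 best=128, r--
l=2 r=7: min(18,18)*5=90 best=128, r--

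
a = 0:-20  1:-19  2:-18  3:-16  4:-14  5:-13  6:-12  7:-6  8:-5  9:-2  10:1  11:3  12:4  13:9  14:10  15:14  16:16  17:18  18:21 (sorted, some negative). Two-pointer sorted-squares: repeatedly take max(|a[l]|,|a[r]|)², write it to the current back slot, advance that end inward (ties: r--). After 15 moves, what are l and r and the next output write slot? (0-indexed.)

l=0 r=18: |-20|<=|21| out[18]=441, r--
l=0 r=17: |-20|>|18| out[17]=400, l++
l=1 r=17: |-19|>|18| out[16]=361, l++
l=2 r=17: |-18|<=|18| out[15]=324, r--
l=2 r=16: |-18|>|16| out[14]=324, l++
l=3 r=16: |-16|<=|16| out[13]=256, r--
l=3 r=15: |-16|>|14| out[12]=256, l++
l=4 r=15: |-14|<=|14| out[11]=196, r--
l=4 r=14: |-14|>|10| out[10]=196, l++
l=5 r=14: |-13|>|10| out[9]=169, l++
l=6 r=14: |-12|>|10| out[8]=144, l++
l=7 r=14: |-6|<=|10| out[7]=100, r--
l=7 r=13: |-6|<=|9| out[6]=81, r--
l=7 r=12: |-6|>|4| out[5]=36, l++
l=8 r=12: |-5|>|4| out[4]=25, l++

l=9, r=12, next write slot=3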